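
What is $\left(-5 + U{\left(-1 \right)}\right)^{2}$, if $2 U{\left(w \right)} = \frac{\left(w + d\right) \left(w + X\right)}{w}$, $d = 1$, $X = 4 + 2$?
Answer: $25$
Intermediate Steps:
$X = 6$
$U{\left(w \right)} = \frac{\left(1 + w\right) \left(6 + w\right)}{2 w}$ ($U{\left(w \right)} = \frac{\left(w + 1\right) \left(w + 6\right) \frac{1}{w}}{2} = \frac{\left(1 + w\right) \left(6 + w\right) \frac{1}{w}}{2} = \frac{\frac{1}{w} \left(1 + w\right) \left(6 + w\right)}{2} = \frac{\left(1 + w\right) \left(6 + w\right)}{2 w}$)
$\left(-5 + U{\left(-1 \right)}\right)^{2} = \left(-5 + \frac{6 - \left(7 - 1\right)}{2 \left(-1\right)}\right)^{2} = \left(-5 + \frac{1}{2} \left(-1\right) \left(6 - 6\right)\right)^{2} = \left(-5 + \frac{1}{2} \left(-1\right) 0\right)^{2} = \left(-5 + 0\right)^{2} = \left(-5\right)^{2} = 25$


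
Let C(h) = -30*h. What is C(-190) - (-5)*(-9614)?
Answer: -42370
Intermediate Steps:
C(-190) - (-5)*(-9614) = -30*(-190) - (-5)*(-9614) = 5700 - 1*48070 = 5700 - 48070 = -42370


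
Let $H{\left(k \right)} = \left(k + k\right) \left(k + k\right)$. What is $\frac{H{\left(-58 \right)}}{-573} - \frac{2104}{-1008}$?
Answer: $- \frac{514919}{24066} \approx -21.396$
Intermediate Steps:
$H{\left(k \right)} = 4 k^{2}$ ($H{\left(k \right)} = 2 k 2 k = 4 k^{2}$)
$\frac{H{\left(-58 \right)}}{-573} - \frac{2104}{-1008} = \frac{4 \left(-58\right)^{2}}{-573} - \frac{2104}{-1008} = 4 \cdot 3364 \left(- \frac{1}{573}\right) - - \frac{263}{126} = 13456 \left(- \frac{1}{573}\right) + \frac{263}{126} = - \frac{13456}{573} + \frac{263}{126} = - \frac{514919}{24066}$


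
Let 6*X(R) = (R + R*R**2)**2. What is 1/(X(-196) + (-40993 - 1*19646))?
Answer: 3/28348431813995 ≈ 1.0583e-13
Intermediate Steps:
X(R) = (R + R**3)**2/6 (X(R) = (R + R*R**2)**2/6 = (R + R**3)**2/6)
1/(X(-196) + (-40993 - 1*19646)) = 1/((1/6)*(-196)**2*(1 + (-196)**2)**2 + (-40993 - 1*19646)) = 1/((1/6)*38416*(1 + 38416)**2 + (-40993 - 19646)) = 1/((1/6)*38416*38417**2 - 60639) = 1/((1/6)*38416*1475865889 - 60639) = 1/(28348431995912/3 - 60639) = 1/(28348431813995/3) = 3/28348431813995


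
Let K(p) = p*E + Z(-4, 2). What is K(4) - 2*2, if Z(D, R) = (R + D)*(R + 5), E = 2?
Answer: -10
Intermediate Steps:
Z(D, R) = (5 + R)*(D + R) (Z(D, R) = (D + R)*(5 + R) = (5 + R)*(D + R))
K(p) = -14 + 2*p (K(p) = p*2 + (2² + 5*(-4) + 5*2 - 4*2) = 2*p + (4 - 20 + 10 - 8) = 2*p - 14 = -14 + 2*p)
K(4) - 2*2 = (-14 + 2*4) - 2*2 = (-14 + 8) - 4 = -6 - 4 = -10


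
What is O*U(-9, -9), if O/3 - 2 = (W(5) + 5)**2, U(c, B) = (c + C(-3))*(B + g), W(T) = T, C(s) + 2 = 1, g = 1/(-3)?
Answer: 28560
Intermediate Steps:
g = -1/3 ≈ -0.33333
C(s) = -1 (C(s) = -2 + 1 = -1)
U(c, B) = (-1 + c)*(-1/3 + B) (U(c, B) = (c - 1)*(B - 1/3) = (-1 + c)*(-1/3 + B))
O = 306 (O = 6 + 3*(5 + 5)**2 = 6 + 3*10**2 = 6 + 3*100 = 6 + 300 = 306)
O*U(-9, -9) = 306*(1/3 - 1*(-9) - 1/3*(-9) - 9*(-9)) = 306*(1/3 + 9 + 3 + 81) = 306*(280/3) = 28560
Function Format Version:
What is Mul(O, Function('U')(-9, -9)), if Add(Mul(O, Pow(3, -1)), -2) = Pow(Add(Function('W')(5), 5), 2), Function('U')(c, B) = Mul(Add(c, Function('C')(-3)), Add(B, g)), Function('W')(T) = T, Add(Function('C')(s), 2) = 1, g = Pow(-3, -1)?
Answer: 28560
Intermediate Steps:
g = Rational(-1, 3) ≈ -0.33333
Function('C')(s) = -1 (Function('C')(s) = Add(-2, 1) = -1)
Function('U')(c, B) = Mul(Add(-1, c), Add(Rational(-1, 3), B)) (Function('U')(c, B) = Mul(Add(c, -1), Add(B, Rational(-1, 3))) = Mul(Add(-1, c), Add(Rational(-1, 3), B)))
O = 306 (O = Add(6, Mul(3, Pow(Add(5, 5), 2))) = Add(6, Mul(3, Pow(10, 2))) = Add(6, Mul(3, 100)) = Add(6, 300) = 306)
Mul(O, Function('U')(-9, -9)) = Mul(306, Add(Rational(1, 3), Mul(-1, -9), Mul(Rational(-1, 3), -9), Mul(-9, -9))) = Mul(306, Add(Rational(1, 3), 9, 3, 81)) = Mul(306, Rational(280, 3)) = 28560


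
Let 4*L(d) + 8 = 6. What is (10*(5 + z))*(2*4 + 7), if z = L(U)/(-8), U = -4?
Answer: 6075/8 ≈ 759.38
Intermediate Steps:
L(d) = -1/2 (L(d) = -2 + (1/4)*6 = -2 + 3/2 = -1/2)
z = 1/16 (z = -1/2/(-8) = -1/2*(-1/8) = 1/16 ≈ 0.062500)
(10*(5 + z))*(2*4 + 7) = (10*(5 + 1/16))*(2*4 + 7) = (10*(81/16))*(8 + 7) = (405/8)*15 = 6075/8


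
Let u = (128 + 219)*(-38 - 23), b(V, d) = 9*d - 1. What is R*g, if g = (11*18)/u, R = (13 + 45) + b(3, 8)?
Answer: -25542/21167 ≈ -1.2067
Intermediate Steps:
b(V, d) = -1 + 9*d
u = -21167 (u = 347*(-61) = -21167)
R = 129 (R = (13 + 45) + (-1 + 9*8) = 58 + (-1 + 72) = 58 + 71 = 129)
g = -198/21167 (g = (11*18)/(-21167) = 198*(-1/21167) = -198/21167 ≈ -0.0093542)
R*g = 129*(-198/21167) = -25542/21167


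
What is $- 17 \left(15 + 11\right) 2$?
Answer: $-884$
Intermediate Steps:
$- 17 \left(15 + 11\right) 2 = \left(-17\right) 26 \cdot 2 = \left(-442\right) 2 = -884$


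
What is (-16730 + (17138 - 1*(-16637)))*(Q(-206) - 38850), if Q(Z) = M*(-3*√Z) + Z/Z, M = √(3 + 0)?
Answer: -662181205 - 51135*I*√618 ≈ -6.6218e+8 - 1.2712e+6*I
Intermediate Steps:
M = √3 ≈ 1.7320
Q(Z) = 1 - 3*√3*√Z (Q(Z) = √3*(-3*√Z) + Z/Z = -3*√3*√Z + 1 = 1 - 3*√3*√Z)
(-16730 + (17138 - 1*(-16637)))*(Q(-206) - 38850) = (-16730 + (17138 - 1*(-16637)))*((1 - 3*√3*√(-206)) - 38850) = (-16730 + (17138 + 16637))*((1 - 3*√3*I*√206) - 38850) = (-16730 + 33775)*((1 - 3*I*√618) - 38850) = 17045*(-38849 - 3*I*√618) = -662181205 - 51135*I*√618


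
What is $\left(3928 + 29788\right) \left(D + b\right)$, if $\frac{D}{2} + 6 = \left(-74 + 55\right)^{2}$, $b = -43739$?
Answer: $-1450765764$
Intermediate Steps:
$D = 710$ ($D = -12 + 2 \left(-74 + 55\right)^{2} = -12 + 2 \left(-19\right)^{2} = -12 + 2 \cdot 361 = -12 + 722 = 710$)
$\left(3928 + 29788\right) \left(D + b\right) = \left(3928 + 29788\right) \left(710 - 43739\right) = 33716 \left(-43029\right) = -1450765764$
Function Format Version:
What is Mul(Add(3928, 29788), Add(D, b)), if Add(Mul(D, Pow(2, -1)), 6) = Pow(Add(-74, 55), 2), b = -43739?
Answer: -1450765764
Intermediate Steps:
D = 710 (D = Add(-12, Mul(2, Pow(Add(-74, 55), 2))) = Add(-12, Mul(2, Pow(-19, 2))) = Add(-12, Mul(2, 361)) = Add(-12, 722) = 710)
Mul(Add(3928, 29788), Add(D, b)) = Mul(Add(3928, 29788), Add(710, -43739)) = Mul(33716, -43029) = -1450765764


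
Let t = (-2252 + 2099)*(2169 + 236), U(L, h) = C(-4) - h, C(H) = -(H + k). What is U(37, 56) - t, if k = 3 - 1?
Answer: 367911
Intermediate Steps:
k = 2
C(H) = -2 - H (C(H) = -(H + 2) = -(2 + H) = -2 - H)
U(L, h) = 2 - h (U(L, h) = (-2 - 1*(-4)) - h = (-2 + 4) - h = 2 - h)
t = -367965 (t = -153*2405 = -367965)
U(37, 56) - t = (2 - 1*56) - 1*(-367965) = (2 - 56) + 367965 = -54 + 367965 = 367911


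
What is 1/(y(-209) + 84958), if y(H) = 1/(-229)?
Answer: 229/19455381 ≈ 1.1771e-5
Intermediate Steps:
y(H) = -1/229
1/(y(-209) + 84958) = 1/(-1/229 + 84958) = 1/(19455381/229) = 229/19455381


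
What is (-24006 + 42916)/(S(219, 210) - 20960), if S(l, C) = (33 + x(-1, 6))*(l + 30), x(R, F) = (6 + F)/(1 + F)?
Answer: -132370/86213 ≈ -1.5354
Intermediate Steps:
x(R, F) = (6 + F)/(1 + F)
S(l, C) = 7290/7 + 243*l/7 (S(l, C) = (33 + (6 + 6)/(1 + 6))*(l + 30) = (33 + 12/7)*(30 + l) = 243*(30 + l)/7 = 7290/7 + 243*l/7)
(-24006 + 42916)/(S(219, 210) - 20960) = (-24006 + 42916)/((7290/7 + (243/7)*219) - 20960) = 18910/((7290/7 + 53217/7) - 20960) = 18910/(60507/7 - 20960) = 18910/(-86213/7) = 18910*(-7/86213) = -132370/86213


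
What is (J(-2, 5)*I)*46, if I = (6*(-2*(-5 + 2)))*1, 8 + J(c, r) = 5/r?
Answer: -11592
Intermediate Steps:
J(c, r) = -8 + 5/r
I = 36 (I = (6*(-2*(-3)))*1 = (6*6)*1 = 36*1 = 36)
(J(-2, 5)*I)*46 = ((-8 + 5/5)*36)*46 = ((-8 + 5*(⅕))*36)*46 = ((-8 + 1)*36)*46 = -7*36*46 = -252*46 = -11592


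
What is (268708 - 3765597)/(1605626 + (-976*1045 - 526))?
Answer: -3496889/585180 ≈ -5.9757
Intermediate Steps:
(268708 - 3765597)/(1605626 + (-976*1045 - 526)) = -3496889/(1605626 + (-1019920 - 526)) = -3496889/(1605626 - 1020446) = -3496889/585180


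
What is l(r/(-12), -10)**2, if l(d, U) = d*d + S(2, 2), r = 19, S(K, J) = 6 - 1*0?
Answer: 1500625/20736 ≈ 72.368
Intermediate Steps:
S(K, J) = 6 (S(K, J) = 6 + 0 = 6)
l(d, U) = 6 + d**2 (l(d, U) = d*d + 6 = d**2 + 6 = 6 + d**2)
l(r/(-12), -10)**2 = (6 + (19/(-12))**2)**2 = (6 + (19*(-1/12))**2)**2 = (6 + (-19/12)**2)**2 = (6 + 361/144)**2 = (1225/144)**2 = 1500625/20736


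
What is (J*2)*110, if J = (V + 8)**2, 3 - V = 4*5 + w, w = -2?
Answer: 10780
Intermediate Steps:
V = -15 (V = 3 - (4*5 - 2) = 3 - (20 - 2) = 3 - 1*18 = 3 - 18 = -15)
J = 49 (J = (-15 + 8)**2 = (-7)**2 = 49)
(J*2)*110 = (49*2)*110 = 98*110 = 10780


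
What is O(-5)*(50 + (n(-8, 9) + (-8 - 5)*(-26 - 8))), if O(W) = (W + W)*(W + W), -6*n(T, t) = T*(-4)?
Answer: 146000/3 ≈ 48667.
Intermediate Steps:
n(T, t) = 2*T/3 (n(T, t) = -T*(-4)/6 = -(-2)*T/3 = 2*T/3)
O(W) = 4*W² (O(W) = (2*W)*(2*W) = 4*W²)
O(-5)*(50 + (n(-8, 9) + (-8 - 5)*(-26 - 8))) = (4*(-5)²)*(50 + ((⅔)*(-8) + (-8 - 5)*(-26 - 8))) = (4*25)*(50 + (-16/3 - 13*(-34))) = 100*(50 + (-16/3 + 442)) = 100*(50 + 1310/3) = 100*(1460/3) = 146000/3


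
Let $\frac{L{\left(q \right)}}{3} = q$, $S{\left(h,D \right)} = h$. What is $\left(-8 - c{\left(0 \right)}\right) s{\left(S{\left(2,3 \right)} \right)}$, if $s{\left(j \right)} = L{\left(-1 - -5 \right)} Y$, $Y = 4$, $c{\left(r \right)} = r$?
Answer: $-384$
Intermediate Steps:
$L{\left(q \right)} = 3 q$
$s{\left(j \right)} = 48$ ($s{\left(j \right)} = 3 \left(-1 - -5\right) 4 = 3 \left(-1 + 5\right) 4 = 3 \cdot 4 \cdot 4 = 12 \cdot 4 = 48$)
$\left(-8 - c{\left(0 \right)}\right) s{\left(S{\left(2,3 \right)} \right)} = \left(-8 - 0\right) 48 = \left(-8 + 0\right) 48 = \left(-8\right) 48 = -384$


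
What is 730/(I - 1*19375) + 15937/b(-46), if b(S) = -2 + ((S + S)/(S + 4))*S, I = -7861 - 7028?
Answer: -2867237017/18485428 ≈ -155.11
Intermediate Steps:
I = -14889
b(S) = -2 + 2*S²/(4 + S) (b(S) = -2 + ((2*S)/(4 + S))*S = -2 + (2*S/(4 + S))*S = -2 + 2*S²/(4 + S))
730/(I - 1*19375) + 15937/b(-46) = 730/(-14889 - 1*19375) + 15937/((2*(-4 + (-46)² - 1*(-46))/(4 - 46))) = 730/(-14889 - 19375) + 15937/((2*(-4 + 2116 + 46)/(-42))) = 730/(-34264) + 15937/((2*(-1/42)*2158)) = 730*(-1/34264) + 15937/(-2158/21) = -365/17132 + 15937*(-21/2158) = -365/17132 - 334677/2158 = -2867237017/18485428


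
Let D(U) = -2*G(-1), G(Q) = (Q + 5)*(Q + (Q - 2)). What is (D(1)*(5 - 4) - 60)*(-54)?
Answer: 1512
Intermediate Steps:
G(Q) = (-2 + 2*Q)*(5 + Q) (G(Q) = (5 + Q)*(Q + (-2 + Q)) = (5 + Q)*(-2 + 2*Q) = (-2 + 2*Q)*(5 + Q))
D(U) = 32 (D(U) = -2*(-10 + 2*(-1)² + 8*(-1)) = -2*(-10 + 2*1 - 8) = -2*(-10 + 2 - 8) = -2*(-16) = 32)
(D(1)*(5 - 4) - 60)*(-54) = (32*(5 - 4) - 60)*(-54) = (32*1 - 60)*(-54) = (32 - 60)*(-54) = -28*(-54) = 1512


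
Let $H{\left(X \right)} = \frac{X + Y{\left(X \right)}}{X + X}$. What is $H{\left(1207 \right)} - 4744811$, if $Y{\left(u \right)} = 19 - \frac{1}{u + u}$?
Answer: $- \frac{27649889682593}{5827396} \approx -4.7448 \cdot 10^{6}$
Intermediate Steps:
$Y{\left(u \right)} = 19 - \frac{1}{2 u}$
$H{\left(X \right)} = \frac{19 + X - \frac{1}{2 X}}{2 X}$ ($H{\left(X \right)} = \frac{X + \left(19 - \frac{1}{2 X}\right)}{X + X} = \frac{19 + X - \frac{1}{2 X}}{2 X}$)
$H{\left(1207 \right)} - 4744811 = \frac{-1 + 2 \cdot 1207^{2} + 38 \cdot 1207}{4 \cdot 1456849} - 4744811 = \frac{1}{4} \cdot \frac{1}{1456849} \left(-1 + 2 \cdot 1456849 + 45866\right) - 4744811 = \frac{1}{4} \cdot \frac{1}{1456849} \left(-1 + 2913698 + 45866\right) - 4744811 = \frac{1}{4} \cdot \frac{1}{1456849} \cdot 2959563 - 4744811 = \frac{2959563}{5827396} - 4744811 = - \frac{27649889682593}{5827396}$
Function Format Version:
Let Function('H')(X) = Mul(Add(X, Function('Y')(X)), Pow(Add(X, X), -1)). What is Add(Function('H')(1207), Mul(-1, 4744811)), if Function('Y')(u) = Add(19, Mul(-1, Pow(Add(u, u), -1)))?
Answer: Rational(-27649889682593, 5827396) ≈ -4.7448e+6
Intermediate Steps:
Function('Y')(u) = Add(19, Mul(Rational(-1, 2), Pow(u, -1))) (Function('Y')(u) = Add(19, Mul(-1, Pow(Mul(2, u), -1))) = Add(19, Mul(-1, Mul(Rational(1, 2), Pow(u, -1)))) = Add(19, Mul(Rational(-1, 2), Pow(u, -1))))
Function('H')(X) = Mul(Rational(1, 2), Pow(X, -1), Add(19, X, Mul(Rational(-1, 2), Pow(X, -1)))) (Function('H')(X) = Mul(Add(X, Add(19, Mul(Rational(-1, 2), Pow(X, -1)))), Pow(Add(X, X), -1)) = Mul(Add(19, X, Mul(Rational(-1, 2), Pow(X, -1))), Pow(Mul(2, X), -1)) = Mul(Add(19, X, Mul(Rational(-1, 2), Pow(X, -1))), Mul(Rational(1, 2), Pow(X, -1))) = Mul(Rational(1, 2), Pow(X, -1), Add(19, X, Mul(Rational(-1, 2), Pow(X, -1)))))
Add(Function('H')(1207), Mul(-1, 4744811)) = Add(Mul(Rational(1, 4), Pow(1207, -2), Add(-1, Mul(2, Pow(1207, 2)), Mul(38, 1207))), Mul(-1, 4744811)) = Add(Mul(Rational(1, 4), Rational(1, 1456849), Add(-1, Mul(2, 1456849), 45866)), -4744811) = Add(Mul(Rational(1, 4), Rational(1, 1456849), Add(-1, 2913698, 45866)), -4744811) = Add(Mul(Rational(1, 4), Rational(1, 1456849), 2959563), -4744811) = Add(Rational(2959563, 5827396), -4744811) = Rational(-27649889682593, 5827396)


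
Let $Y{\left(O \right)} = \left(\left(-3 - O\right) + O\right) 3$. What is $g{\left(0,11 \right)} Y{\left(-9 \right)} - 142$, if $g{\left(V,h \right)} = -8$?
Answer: $-70$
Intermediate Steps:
$Y{\left(O \right)} = -9$ ($Y{\left(O \right)} = \left(-3\right) 3 = -9$)
$g{\left(0,11 \right)} Y{\left(-9 \right)} - 142 = \left(-8\right) \left(-9\right) - 142 = 72 - 142 = -70$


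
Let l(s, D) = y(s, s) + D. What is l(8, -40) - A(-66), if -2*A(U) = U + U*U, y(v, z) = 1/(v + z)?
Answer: 33681/16 ≈ 2105.1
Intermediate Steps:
A(U) = -U/2 - U²/2 (A(U) = -(U + U*U)/2 = -(U + U²)/2 = -U/2 - U²/2)
l(s, D) = D + 1/(2*s) (l(s, D) = 1/(s + s) + D = 1/(2*s) + D = D + 1/(2*s))
l(8, -40) - A(-66) = (-40 + (½)/8) - (-1)*(-66)*(1 - 66)/2 = (-40 + (½)*(⅛)) - (-1)*(-66)*(-65)/2 = (-40 + 1/16) - 1*(-2145) = -639/16 + 2145 = 33681/16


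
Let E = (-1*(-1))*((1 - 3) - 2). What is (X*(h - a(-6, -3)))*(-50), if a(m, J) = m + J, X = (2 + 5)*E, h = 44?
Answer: 74200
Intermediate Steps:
E = -4 (E = 1*(-2 - 2) = 1*(-4) = -4)
X = -28 (X = (2 + 5)*(-4) = 7*(-4) = -28)
a(m, J) = J + m
(X*(h - a(-6, -3)))*(-50) = -28*(44 - (-3 - 6))*(-50) = -28*(44 - 1*(-9))*(-50) = -28*(44 + 9)*(-50) = -28*53*(-50) = -1484*(-50) = 74200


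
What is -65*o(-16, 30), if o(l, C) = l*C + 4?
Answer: 30940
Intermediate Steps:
o(l, C) = 4 + C*l (o(l, C) = C*l + 4 = 4 + C*l)
-65*o(-16, 30) = -65*(4 + 30*(-16)) = -65*(4 - 480) = -65*(-476) = 30940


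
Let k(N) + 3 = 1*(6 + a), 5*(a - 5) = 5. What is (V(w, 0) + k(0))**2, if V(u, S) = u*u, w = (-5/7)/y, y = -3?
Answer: 15952036/194481 ≈ 82.024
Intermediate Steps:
a = 6 (a = 5 + (1/5)*5 = 5 + 1 = 6)
w = 5/21 (w = -5/7/(-3) = -5*1/7*(-1/3) = -5/7*(-1/3) = 5/21 ≈ 0.23810)
k(N) = 9 (k(N) = -3 + 1*(6 + 6) = -3 + 1*12 = -3 + 12 = 9)
V(u, S) = u**2
(V(w, 0) + k(0))**2 = ((5/21)**2 + 9)**2 = (25/441 + 9)**2 = (3994/441)**2 = 15952036/194481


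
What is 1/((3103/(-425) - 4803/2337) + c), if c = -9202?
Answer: -331075/3049649812 ≈ -0.00010856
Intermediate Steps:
1/((3103/(-425) - 4803/2337) + c) = 1/((3103/(-425) - 4803/2337) - 9202) = 1/((3103*(-1/425) - 4803*1/2337) - 9202) = 1/((-3103/425 - 1601/779) - 9202) = 1/(-3097662/331075 - 9202) = 1/(-3049649812/331075) = -331075/3049649812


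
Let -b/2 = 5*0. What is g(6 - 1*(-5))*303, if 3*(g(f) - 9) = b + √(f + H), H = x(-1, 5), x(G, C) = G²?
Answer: 2727 + 202*√3 ≈ 3076.9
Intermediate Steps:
H = 1 (H = (-1)² = 1)
b = 0 (b = -10*0 = -2*0 = 0)
g(f) = 9 + √(1 + f)/3 (g(f) = 9 + (0 + √(f + 1))/3 = 9 + (0 + √(1 + f))/3 = 9 + √(1 + f)/3)
g(6 - 1*(-5))*303 = (9 + √(1 + (6 - 1*(-5)))/3)*303 = (9 + √(1 + (6 + 5))/3)*303 = (9 + √(1 + 11)/3)*303 = (9 + √12/3)*303 = (9 + (2*√3)/3)*303 = (9 + 2*√3/3)*303 = 2727 + 202*√3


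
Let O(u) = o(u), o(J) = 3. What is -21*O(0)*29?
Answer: -1827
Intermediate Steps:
O(u) = 3
-21*O(0)*29 = -21*3*29 = -63*29 = -1827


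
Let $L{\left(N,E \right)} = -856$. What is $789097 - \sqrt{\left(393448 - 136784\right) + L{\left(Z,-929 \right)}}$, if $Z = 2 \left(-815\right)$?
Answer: $789097 - 8 \sqrt{3997} \approx 7.8859 \cdot 10^{5}$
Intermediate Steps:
$Z = -1630$
$789097 - \sqrt{\left(393448 - 136784\right) + L{\left(Z,-929 \right)}} = 789097 - \sqrt{\left(393448 - 136784\right) - 856} = 789097 - \sqrt{256664 - 856} = 789097 - \sqrt{255808} = 789097 - 8 \sqrt{3997}$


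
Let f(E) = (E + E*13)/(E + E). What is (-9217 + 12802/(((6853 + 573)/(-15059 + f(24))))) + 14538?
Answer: -76590979/3713 ≈ -20628.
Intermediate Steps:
f(E) = 7 (f(E) = (E + 13*E)/((2*E)) = (14*E)*(1/(2*E)) = 7)
(-9217 + 12802/(((6853 + 573)/(-15059 + f(24))))) + 14538 = (-9217 + 12802/(((6853 + 573)/(-15059 + 7)))) + 14538 = (-9217 + 12802/((7426/(-15052)))) + 14538 = (-9217 + 12802/((7426*(-1/15052)))) + 14538 = (-9217 + 12802/(-3713/7526)) + 14538 = (-9217 + 12802*(-7526/3713)) + 14538 = (-9217 - 96347852/3713) + 14538 = -130570573/3713 + 14538 = -76590979/3713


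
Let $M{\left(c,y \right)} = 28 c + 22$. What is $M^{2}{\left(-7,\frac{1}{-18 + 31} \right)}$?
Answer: $30276$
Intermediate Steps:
$M{\left(c,y \right)} = 22 + 28 c$
$M^{2}{\left(-7,\frac{1}{-18 + 31} \right)} = \left(22 + 28 \left(-7\right)\right)^{2} = \left(22 - 196\right)^{2} = \left(-174\right)^{2} = 30276$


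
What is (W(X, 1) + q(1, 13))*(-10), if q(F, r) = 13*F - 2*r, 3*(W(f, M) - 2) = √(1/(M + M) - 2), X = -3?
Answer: 110 - 5*I*√6/3 ≈ 110.0 - 4.0825*I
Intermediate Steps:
W(f, M) = 2 + √(-2 + 1/(2*M))/3 (W(f, M) = 2 + √(1/(M + M) - 2)/3 = 2 + √(1/(2*M) - 2)/3 = 2 + √(-2 + 1/(2*M))/3)
q(F, r) = -2*r + 13*F
(W(X, 1) + q(1, 13))*(-10) = ((2 + √(-8 + 2/1)/6) + (-2*13 + 13*1))*(-10) = ((2 + √(-8 + 2*1)/6) + (-26 + 13))*(-10) = ((2 + √(-8 + 2)/6) - 13)*(-10) = ((2 + √(-6)/6) - 13)*(-10) = ((2 + (I*√6)/6) - 13)*(-10) = ((2 + I*√6/6) - 13)*(-10) = (-11 + I*√6/6)*(-10) = 110 - 5*I*√6/3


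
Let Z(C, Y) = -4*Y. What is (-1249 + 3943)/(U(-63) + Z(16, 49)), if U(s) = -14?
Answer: -449/35 ≈ -12.829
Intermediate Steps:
(-1249 + 3943)/(U(-63) + Z(16, 49)) = (-1249 + 3943)/(-14 - 4*49) = 2694/(-14 - 196) = 2694/(-210) = 2694*(-1/210) = -449/35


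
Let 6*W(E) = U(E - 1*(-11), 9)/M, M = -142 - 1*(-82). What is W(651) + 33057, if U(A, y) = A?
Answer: 5949929/180 ≈ 33055.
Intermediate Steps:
M = -60 (M = -142 + 82 = -60)
W(E) = -11/360 - E/360 (W(E) = ((E - 1*(-11))/(-60))/6 = ((E + 11)*(-1/60))/6 = ((11 + E)*(-1/60))/6 = (-11/60 - E/60)/6 = -11/360 - E/360)
W(651) + 33057 = (-11/360 - 1/360*651) + 33057 = (-11/360 - 217/120) + 33057 = -331/180 + 33057 = 5949929/180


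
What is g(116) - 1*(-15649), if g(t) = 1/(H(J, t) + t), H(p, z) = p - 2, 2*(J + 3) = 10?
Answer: 1815285/116 ≈ 15649.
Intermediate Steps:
J = 2 (J = -3 + (1/2)*10 = -3 + 5 = 2)
H(p, z) = -2 + p
g(t) = 1/t (g(t) = 1/((-2 + 2) + t) = 1/(0 + t) = 1/t)
g(116) - 1*(-15649) = 1/116 - 1*(-15649) = 1/116 + 15649 = 1815285/116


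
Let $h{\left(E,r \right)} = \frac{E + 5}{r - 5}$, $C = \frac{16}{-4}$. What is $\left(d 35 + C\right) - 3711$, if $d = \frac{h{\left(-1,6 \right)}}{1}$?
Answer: $-3575$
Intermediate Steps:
$C = -4$ ($C = 16 \left(- \frac{1}{4}\right) = -4$)
$h{\left(E,r \right)} = \frac{5 + E}{-5 + r}$
$d = 4$ ($d = \frac{\frac{1}{-5 + 6} \left(5 - 1\right)}{1} = 1^{-1} \cdot 4 \cdot 1 = 1 \cdot 4 \cdot 1 = 4 \cdot 1 = 4$)
$\left(d 35 + C\right) - 3711 = \left(4 \cdot 35 - 4\right) - 3711 = \left(140 - 4\right) - 3711 = 136 - 3711 = -3575$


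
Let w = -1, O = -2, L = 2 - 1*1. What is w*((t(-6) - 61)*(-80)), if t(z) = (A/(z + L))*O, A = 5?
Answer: -4720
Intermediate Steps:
L = 1 (L = 2 - 1 = 1)
t(z) = -10/(1 + z) (t(z) = (5/(z + 1))*(-2) = (5/(1 + z))*(-2) = -10/(1 + z))
w*((t(-6) - 61)*(-80)) = -(-10/(1 - 6) - 61)*(-80) = -(-10/(-5) - 61)*(-80) = -(-10*(-⅕) - 61)*(-80) = -(2 - 61)*(-80) = -(-59)*(-80) = -1*4720 = -4720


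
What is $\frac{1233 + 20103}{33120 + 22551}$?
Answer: $\frac{1016}{2651} \approx 0.38325$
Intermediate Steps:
$\frac{1233 + 20103}{33120 + 22551} = \frac{21336}{55671} = 21336 \cdot \frac{1}{55671} = \frac{1016}{2651}$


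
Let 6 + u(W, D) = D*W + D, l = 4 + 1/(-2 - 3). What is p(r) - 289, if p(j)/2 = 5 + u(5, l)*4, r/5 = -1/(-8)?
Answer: -723/5 ≈ -144.60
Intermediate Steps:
l = 19/5 (l = 4 + 1/(-5) = 4 - ⅕ = 19/5 ≈ 3.8000)
u(W, D) = -6 + D + D*W (u(W, D) = -6 + (D*W + D) = -6 + (D + D*W) = -6 + D + D*W)
r = 5/8 (r = 5*(-1/(-8)) = 5*(-1*(-⅛)) = 5*(⅛) = 5/8 ≈ 0.62500)
p(j) = 722/5 (p(j) = 2*(5 + (-6 + 19/5 + (19/5)*5)*4) = 2*(5 + (-6 + 19/5 + 19)*4) = 2*(5 + (84/5)*4) = 2*(5 + 336/5) = 2*(361/5) = 722/5)
p(r) - 289 = 722/5 - 289 = -723/5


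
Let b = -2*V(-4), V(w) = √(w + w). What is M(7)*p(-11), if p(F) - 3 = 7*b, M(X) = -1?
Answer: -3 + 28*I*√2 ≈ -3.0 + 39.598*I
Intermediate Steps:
V(w) = √2*√w (V(w) = √(2*w) = √2*√w)
b = -4*I*√2 (b = -2*√2*√(-4) = -2*√2*2*I = -4*I*√2 ≈ -5.6569*I)
p(F) = 3 - 28*I*√2 (p(F) = 3 + 7*(-4*I*√2) = 3 - 28*I*√2)
M(7)*p(-11) = -(3 - 28*I*√2) = -3 + 28*I*√2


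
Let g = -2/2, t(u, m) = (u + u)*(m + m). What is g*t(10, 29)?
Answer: -1160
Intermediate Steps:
t(u, m) = 4*m*u (t(u, m) = (2*u)*(2*m) = 4*m*u)
g = -1 (g = -2*½ = -1)
g*t(10, 29) = -4*29*10 = -1*1160 = -1160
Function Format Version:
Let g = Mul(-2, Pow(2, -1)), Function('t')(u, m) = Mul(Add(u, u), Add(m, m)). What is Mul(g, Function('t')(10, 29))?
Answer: -1160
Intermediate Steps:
Function('t')(u, m) = Mul(4, m, u) (Function('t')(u, m) = Mul(Mul(2, u), Mul(2, m)) = Mul(4, m, u))
g = -1 (g = Mul(-2, Rational(1, 2)) = -1)
Mul(g, Function('t')(10, 29)) = Mul(-1, Mul(4, 29, 10)) = Mul(-1, 1160) = -1160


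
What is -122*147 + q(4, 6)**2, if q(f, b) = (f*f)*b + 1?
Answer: -8525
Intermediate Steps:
q(f, b) = 1 + b*f**2 (q(f, b) = f**2*b + 1 = b*f**2 + 1 = 1 + b*f**2)
-122*147 + q(4, 6)**2 = -122*147 + (1 + 6*4**2)**2 = -17934 + (1 + 6*16)**2 = -17934 + (1 + 96)**2 = -17934 + 97**2 = -17934 + 9409 = -8525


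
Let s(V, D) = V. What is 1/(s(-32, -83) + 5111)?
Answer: 1/5079 ≈ 0.00019689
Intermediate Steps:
1/(s(-32, -83) + 5111) = 1/(-32 + 5111) = 1/5079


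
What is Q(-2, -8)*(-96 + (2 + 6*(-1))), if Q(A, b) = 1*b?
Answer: 800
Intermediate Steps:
Q(A, b) = b
Q(-2, -8)*(-96 + (2 + 6*(-1))) = -8*(-96 + (2 + 6*(-1))) = -8*(-96 + (2 - 6)) = -8*(-96 - 4) = -8*(-100) = 800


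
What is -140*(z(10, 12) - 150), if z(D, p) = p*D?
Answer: 4200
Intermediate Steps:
z(D, p) = D*p
-140*(z(10, 12) - 150) = -140*(10*12 - 150) = -140*(120 - 150) = -140*(-30) = 4200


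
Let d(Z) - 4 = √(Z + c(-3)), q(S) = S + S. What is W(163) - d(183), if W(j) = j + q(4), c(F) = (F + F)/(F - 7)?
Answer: 167 - 3*√510/5 ≈ 153.45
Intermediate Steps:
q(S) = 2*S
c(F) = 2*F/(-7 + F) (c(F) = (2*F)/(-7 + F) = 2*F/(-7 + F))
d(Z) = 4 + √(⅗ + Z) (d(Z) = 4 + √(Z + 2*(-3)/(-7 - 3)) = 4 + √(Z + 2*(-3)/(-10)) = 4 + √(Z + 2*(-3)*(-⅒)) = 4 + √(Z + ⅗) = 4 + √(⅗ + Z))
W(j) = 8 + j (W(j) = j + 2*4 = j + 8 = 8 + j)
W(163) - d(183) = (8 + 163) - (4 + √(15 + 25*183)/5) = 171 - (4 + √(15 + 4575)/5) = 171 - (4 + √4590/5) = 171 - (4 + (3*√510)/5) = 171 - (4 + 3*√510/5) = 171 + (-4 - 3*√510/5) = 167 - 3*√510/5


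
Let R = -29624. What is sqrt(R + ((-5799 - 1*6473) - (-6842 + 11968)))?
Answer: I*sqrt(47022) ≈ 216.85*I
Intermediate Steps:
sqrt(R + ((-5799 - 1*6473) - (-6842 + 11968))) = sqrt(-29624 + ((-5799 - 1*6473) - (-6842 + 11968))) = sqrt(-29624 + ((-5799 - 6473) - 1*5126)) = sqrt(-29624 + (-12272 - 5126)) = sqrt(-29624 - 17398) = sqrt(-47022) = I*sqrt(47022)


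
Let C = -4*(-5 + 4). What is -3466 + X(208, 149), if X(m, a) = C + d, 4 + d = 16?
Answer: -3450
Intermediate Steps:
C = 4 (C = -4*(-1) = 4)
d = 12 (d = -4 + 16 = 12)
X(m, a) = 16 (X(m, a) = 4 + 12 = 16)
-3466 + X(208, 149) = -3466 + 16 = -3450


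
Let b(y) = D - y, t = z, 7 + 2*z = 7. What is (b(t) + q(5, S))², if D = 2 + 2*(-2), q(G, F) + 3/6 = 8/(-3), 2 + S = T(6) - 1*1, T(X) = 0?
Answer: 961/36 ≈ 26.694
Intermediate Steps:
z = 0 (z = -7/2 + (½)*7 = -7/2 + 7/2 = 0)
S = -3 (S = -2 + (0 - 1*1) = -2 + (0 - 1) = -2 - 1 = -3)
q(G, F) = -19/6 (q(G, F) = -½ + 8/(-3) = -½ + 8*(-⅓) = -½ - 8/3 = -19/6)
D = -2 (D = 2 - 4 = -2)
t = 0
b(y) = -2 - y
(b(t) + q(5, S))² = ((-2 - 1*0) - 19/6)² = ((-2 + 0) - 19/6)² = (-2 - 19/6)² = (-31/6)² = 961/36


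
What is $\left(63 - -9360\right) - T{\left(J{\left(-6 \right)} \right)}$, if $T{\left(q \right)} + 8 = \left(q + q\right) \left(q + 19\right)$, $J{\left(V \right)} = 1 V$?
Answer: $9587$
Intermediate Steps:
$J{\left(V \right)} = V$
$T{\left(q \right)} = -8 + 2 q \left(19 + q\right)$ ($T{\left(q \right)} = -8 + \left(q + q\right) \left(q + 19\right) = -8 + 2 q \left(19 + q\right)$)
$\left(63 - -9360\right) - T{\left(J{\left(-6 \right)} \right)} = \left(63 - -9360\right) - \left(-8 + 2 \left(-6\right)^{2} + 38 \left(-6\right)\right) = \left(63 + 9360\right) - \left(-8 + 2 \cdot 36 - 228\right) = 9423 - \left(-8 + 72 - 228\right) = 9423 - -164 = 9423 + 164 = 9587$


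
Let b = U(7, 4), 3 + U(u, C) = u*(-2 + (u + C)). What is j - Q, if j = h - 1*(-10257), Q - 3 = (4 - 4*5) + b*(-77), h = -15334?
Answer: -444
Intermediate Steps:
U(u, C) = -3 + u*(-2 + C + u) (U(u, C) = -3 + u*(-2 + (u + C)) = -3 + u*(-2 + (C + u)) = -3 + u*(-2 + C + u))
b = 60 (b = -3 + 7**2 - 2*7 + 4*7 = -3 + 49 - 14 + 28 = 60)
Q = -4633 (Q = 3 + ((4 - 4*5) + 60*(-77)) = 3 + ((4 - 20) - 4620) = 3 + (-16 - 4620) = 3 - 4636 = -4633)
j = -5077 (j = -15334 - 1*(-10257) = -15334 + 10257 = -5077)
j - Q = -5077 - 1*(-4633) = -5077 + 4633 = -444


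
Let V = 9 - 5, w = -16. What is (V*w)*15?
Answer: -960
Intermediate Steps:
V = 4
(V*w)*15 = (4*(-16))*15 = -64*15 = -960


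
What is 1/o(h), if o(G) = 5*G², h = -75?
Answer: 1/28125 ≈ 3.5556e-5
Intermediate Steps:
1/o(h) = 1/(5*(-75)²) = 1/(5*5625) = 1/28125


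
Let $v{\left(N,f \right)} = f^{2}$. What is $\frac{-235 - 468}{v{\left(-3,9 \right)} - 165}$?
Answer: $\frac{703}{84} \approx 8.369$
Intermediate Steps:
$\frac{-235 - 468}{v{\left(-3,9 \right)} - 165} = \frac{-235 - 468}{9^{2} - 165} = - \frac{703}{81 - 165} = - \frac{703}{-84} = \left(-703\right) \left(- \frac{1}{84}\right) = \frac{703}{84}$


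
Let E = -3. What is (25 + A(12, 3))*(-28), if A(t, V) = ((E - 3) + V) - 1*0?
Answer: -616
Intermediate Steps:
A(t, V) = -6 + V (A(t, V) = ((-3 - 3) + V) - 1*0 = (-6 + V) + 0 = -6 + V)
(25 + A(12, 3))*(-28) = (25 + (-6 + 3))*(-28) = (25 - 3)*(-28) = 22*(-28) = -616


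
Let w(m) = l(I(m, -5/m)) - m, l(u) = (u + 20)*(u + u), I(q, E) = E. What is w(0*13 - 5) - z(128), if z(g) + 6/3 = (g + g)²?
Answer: -65487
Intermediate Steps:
z(g) = -2 + 4*g² (z(g) = -2 + (g + g)² = -2 + (2*g)² = -2 + 4*g²)
l(u) = 2*u*(20 + u) (l(u) = (20 + u)*(2*u) = 2*u*(20 + u))
w(m) = -m - 10*(20 - 5/m)/m (w(m) = 2*(-5/m)*(20 - 5/m) - m = -10*(20 - 5/m)/m - m = -m - 10*(20 - 5/m)/m)
w(0*13 - 5) - z(128) = (-(0*13 - 5) - 200/(0*13 - 5) + 50/(0*13 - 5)²) - (-2 + 4*128²) = (-(0 - 5) - 200/(0 - 5) + 50/(0 - 5)²) - (-2 + 4*16384) = (-1*(-5) - 200/(-5) + 50/(-5)²) - (-2 + 65536) = (5 - 200*(-⅕) + 50*(1/25)) - 1*65534 = (5 + 40 + 2) - 65534 = 47 - 65534 = -65487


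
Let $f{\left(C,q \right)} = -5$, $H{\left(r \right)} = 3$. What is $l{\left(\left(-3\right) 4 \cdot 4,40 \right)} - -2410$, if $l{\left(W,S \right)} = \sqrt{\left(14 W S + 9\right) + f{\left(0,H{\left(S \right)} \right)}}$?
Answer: $2410 + 2 i \sqrt{6719} \approx 2410.0 + 163.94 i$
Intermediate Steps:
$l{\left(W,S \right)} = \sqrt{4 + 14 S W}$ ($l{\left(W,S \right)} = \sqrt{\left(14 W S + 9\right) - 5} = \sqrt{\left(14 S W + 9\right) - 5} = \sqrt{\left(9 + 14 S W\right) - 5} = \sqrt{4 + 14 S W}$)
$l{\left(\left(-3\right) 4 \cdot 4,40 \right)} - -2410 = \sqrt{4 + 14 \cdot 40 \left(-3\right) 4 \cdot 4} - -2410 = \sqrt{4 + 14 \cdot 40 \left(\left(-12\right) 4\right)} + 2410 = \sqrt{4 + 14 \cdot 40 \left(-48\right)} + 2410 = \sqrt{4 - 26880} + 2410 = \sqrt{-26876} + 2410 = 2 i \sqrt{6719} + 2410 = 2410 + 2 i \sqrt{6719}$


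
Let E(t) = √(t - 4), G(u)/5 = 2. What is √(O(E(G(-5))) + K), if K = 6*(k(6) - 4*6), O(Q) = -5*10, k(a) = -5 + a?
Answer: 2*I*√47 ≈ 13.711*I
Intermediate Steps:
G(u) = 10 (G(u) = 5*2 = 10)
E(t) = √(-4 + t)
O(Q) = -50
K = -138 (K = 6*((-5 + 6) - 4*6) = 6*(1 - 24) = 6*(-23) = -138)
√(O(E(G(-5))) + K) = √(-50 - 138) = √(-188) = 2*I*√47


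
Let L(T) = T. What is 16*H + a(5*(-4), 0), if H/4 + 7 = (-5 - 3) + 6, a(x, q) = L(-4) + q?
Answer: -580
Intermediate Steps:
a(x, q) = -4 + q
H = -36 (H = -28 + 4*((-5 - 3) + 6) = -28 + 4*(-8 + 6) = -28 + 4*(-2) = -28 - 8 = -36)
16*H + a(5*(-4), 0) = 16*(-36) + (-4 + 0) = -576 - 4 = -580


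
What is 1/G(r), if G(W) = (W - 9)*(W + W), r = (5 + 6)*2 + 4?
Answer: 1/884 ≈ 0.0011312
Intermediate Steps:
r = 26 (r = 11*2 + 4 = 22 + 4 = 26)
G(W) = 2*W*(-9 + W) (G(W) = (-9 + W)*(2*W) = 2*W*(-9 + W))
1/G(r) = 1/(2*26*(-9 + 26)) = 1/(2*26*17) = 1/884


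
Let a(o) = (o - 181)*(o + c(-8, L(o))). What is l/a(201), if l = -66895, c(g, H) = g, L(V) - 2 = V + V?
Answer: -13379/772 ≈ -17.330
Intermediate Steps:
L(V) = 2 + 2*V (L(V) = 2 + (V + V) = 2 + 2*V)
a(o) = (-181 + o)*(-8 + o) (a(o) = (o - 181)*(o - 8) = (-181 + o)*(-8 + o))
l/a(201) = -66895/(1448 + 201² - 189*201) = -66895/(1448 + 40401 - 37989) = -66895/3860 = -66895*1/3860 = -13379/772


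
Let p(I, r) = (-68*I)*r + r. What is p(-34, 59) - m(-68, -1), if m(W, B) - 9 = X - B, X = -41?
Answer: 136498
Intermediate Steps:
p(I, r) = r - 68*I*r (p(I, r) = -68*I*r + r = r - 68*I*r)
m(W, B) = -32 - B (m(W, B) = 9 + (-41 - B) = -32 - B)
p(-34, 59) - m(-68, -1) = 59*(1 - 68*(-34)) - (-32 - 1*(-1)) = 59*(1 + 2312) - (-32 + 1) = 59*2313 - 1*(-31) = 136467 + 31 = 136498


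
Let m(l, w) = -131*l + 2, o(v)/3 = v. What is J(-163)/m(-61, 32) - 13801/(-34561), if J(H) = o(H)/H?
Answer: 110415076/276246073 ≈ 0.39970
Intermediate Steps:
o(v) = 3*v
J(H) = 3 (J(H) = (3*H)/H = 3)
m(l, w) = 2 - 131*l
J(-163)/m(-61, 32) - 13801/(-34561) = 3/(2 - 131*(-61)) - 13801/(-34561) = 3/(2 + 7991) - 13801*(-1/34561) = 3/7993 + 13801/34561 = 110415076/276246073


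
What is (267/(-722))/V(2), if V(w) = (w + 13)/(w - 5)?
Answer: 267/3610 ≈ 0.073961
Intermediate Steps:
V(w) = (13 + w)/(-5 + w)
(267/(-722))/V(2) = (267/(-722))/(((13 + 2)/(-5 + 2))) = (267*(-1/722))/((15/(-3))) = -267/(722*((-⅓*15))) = -267/722/(-5) = -267/722*(-⅕) = 267/3610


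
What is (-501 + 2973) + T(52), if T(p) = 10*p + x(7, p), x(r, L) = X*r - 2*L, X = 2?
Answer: 2902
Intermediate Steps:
x(r, L) = -2*L + 2*r (x(r, L) = 2*r - 2*L = -2*L + 2*r)
T(p) = 14 + 8*p (T(p) = 10*p + (-2*p + 2*7) = 10*p + (-2*p + 14) = 10*p + (14 - 2*p) = 14 + 8*p)
(-501 + 2973) + T(52) = (-501 + 2973) + (14 + 8*52) = 2472 + (14 + 416) = 2472 + 430 = 2902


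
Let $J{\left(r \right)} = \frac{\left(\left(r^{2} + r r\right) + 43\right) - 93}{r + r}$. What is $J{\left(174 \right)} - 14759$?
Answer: $- \frac{2537815}{174} \approx -14585.0$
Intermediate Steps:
$J{\left(r \right)} = \frac{-50 + 2 r^{2}}{2 r}$ ($J{\left(r \right)} = \frac{\left(\left(r^{2} + r^{2}\right) + 43\right) - 93}{2 r} = \left(\left(2 r^{2} + 43\right) - 93\right) \frac{1}{2 r} = \left(\left(43 + 2 r^{2}\right) - 93\right) \frac{1}{2 r} = \left(-50 + 2 r^{2}\right) \frac{1}{2 r} = \frac{-50 + 2 r^{2}}{2 r}$)
$J{\left(174 \right)} - 14759 = \left(174 - \frac{25}{174}\right) - 14759 = \frac{30251}{174} - 14759 = - \frac{2537815}{174}$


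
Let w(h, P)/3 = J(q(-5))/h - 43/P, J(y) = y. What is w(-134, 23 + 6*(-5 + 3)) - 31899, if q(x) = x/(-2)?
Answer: -94072989/2948 ≈ -31911.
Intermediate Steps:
q(x) = -x/2 (q(x) = x*(-½) = -x/2)
w(h, P) = -129/P + 15/(2*h) (w(h, P) = 3*((-½*(-5))/h - 43/P) = 3*(5/(2*h) - 43/P) = 3*(-43/P + 5/(2*h)) = -129/P + 15/(2*h))
w(-134, 23 + 6*(-5 + 3)) - 31899 = (-129/(23 + 6*(-5 + 3)) + (15/2)/(-134)) - 31899 = (-129/(23 + 6*(-2)) + (15/2)*(-1/134)) - 31899 = (-129/(23 - 12) - 15/268) - 31899 = (-129/11 - 15/268) - 31899 = -34737/2948 - 31899 = -94072989/2948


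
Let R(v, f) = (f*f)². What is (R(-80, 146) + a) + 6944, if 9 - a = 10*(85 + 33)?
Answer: 454377629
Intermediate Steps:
R(v, f) = f⁴ (R(v, f) = (f²)² = f⁴)
a = -1171 (a = 9 - 10*(85 + 33) = 9 - 10*118 = 9 - 1*1180 = 9 - 1180 = -1171)
(R(-80, 146) + a) + 6944 = (146⁴ - 1171) + 6944 = (454371856 - 1171) + 6944 = 454370685 + 6944 = 454377629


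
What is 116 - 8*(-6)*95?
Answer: 4676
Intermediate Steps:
116 - 8*(-6)*95 = 116 + 48*95 = 116 + 4560 = 4676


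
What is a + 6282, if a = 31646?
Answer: 37928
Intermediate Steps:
a + 6282 = 31646 + 6282 = 37928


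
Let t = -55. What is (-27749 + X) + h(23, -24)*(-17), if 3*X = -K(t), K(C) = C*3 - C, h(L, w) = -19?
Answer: -82168/3 ≈ -27389.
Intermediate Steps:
K(C) = 2*C (K(C) = 3*C - C = 2*C)
X = 110/3 (X = (-2*(-55))/3 = (-1*(-110))/3 = (1/3)*110 = 110/3 ≈ 36.667)
(-27749 + X) + h(23, -24)*(-17) = (-27749 + 110/3) - 19*(-17) = -83137/3 + 323 = -82168/3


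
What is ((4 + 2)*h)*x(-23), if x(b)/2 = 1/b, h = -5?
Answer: 60/23 ≈ 2.6087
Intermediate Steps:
x(b) = 2/b
((4 + 2)*h)*x(-23) = ((4 + 2)*(-5))*(2/(-23)) = (6*(-5))*(2*(-1/23)) = -30*(-2/23) = 60/23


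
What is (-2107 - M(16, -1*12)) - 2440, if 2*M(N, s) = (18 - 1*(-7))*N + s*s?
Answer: -4819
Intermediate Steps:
M(N, s) = s**2/2 + 25*N/2 (M(N, s) = ((18 - 1*(-7))*N + s*s)/2 = ((18 + 7)*N + s**2)/2 = (25*N + s**2)/2 = (s**2 + 25*N)/2 = s**2/2 + 25*N/2)
(-2107 - M(16, -1*12)) - 2440 = (-2107 - ((-1*12)**2/2 + (25/2)*16)) - 2440 = (-2107 - ((1/2)*(-12)**2 + 200)) - 2440 = (-2107 - ((1/2)*144 + 200)) - 2440 = (-2107 - (72 + 200)) - 2440 = (-2107 - 1*272) - 2440 = (-2107 - 272) - 2440 = -2379 - 2440 = -4819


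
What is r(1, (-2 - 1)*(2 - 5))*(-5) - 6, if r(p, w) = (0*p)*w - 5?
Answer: 19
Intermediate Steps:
r(p, w) = -5 (r(p, w) = 0*w - 5 = 0 - 5 = -5)
r(1, (-2 - 1)*(2 - 5))*(-5) - 6 = -5*(-5) - 6 = 25 - 6 = 19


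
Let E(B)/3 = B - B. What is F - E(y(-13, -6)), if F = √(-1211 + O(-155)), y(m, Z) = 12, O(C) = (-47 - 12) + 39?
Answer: I*√1231 ≈ 35.086*I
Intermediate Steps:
O(C) = -20 (O(C) = -59 + 39 = -20)
E(B) = 0 (E(B) = 3*(B - B) = 3*0 = 0)
F = I*√1231 (F = √(-1211 - 20) = √(-1231) = I*√1231 ≈ 35.086*I)
F - E(y(-13, -6)) = I*√1231 - 1*0 = I*√1231 + 0 = I*√1231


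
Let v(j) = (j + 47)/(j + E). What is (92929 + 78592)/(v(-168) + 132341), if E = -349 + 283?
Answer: 40135914/30967915 ≈ 1.2960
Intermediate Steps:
E = -66
v(j) = (47 + j)/(-66 + j) (v(j) = (j + 47)/(j - 66) = (47 + j)/(-66 + j))
(92929 + 78592)/(v(-168) + 132341) = (92929 + 78592)/((47 - 168)/(-66 - 168) + 132341) = 171521/(-121/(-234) + 132341) = 171521/(-1/234*(-121) + 132341) = 171521/(121/234 + 132341) = 171521/(30967915/234) = 171521*(234/30967915) = 40135914/30967915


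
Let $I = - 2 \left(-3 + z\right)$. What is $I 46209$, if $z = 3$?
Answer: $0$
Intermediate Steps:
$I = 0$ ($I = - 2 \left(-3 + 3\right) = \left(-2\right) 0 = 0$)
$I 46209 = 0 \cdot 46209 = 0$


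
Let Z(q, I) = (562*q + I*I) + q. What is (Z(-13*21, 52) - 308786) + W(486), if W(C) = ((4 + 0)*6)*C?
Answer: -448117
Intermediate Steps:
W(C) = 24*C (W(C) = (4*6)*C = 24*C)
Z(q, I) = I² + 563*q (Z(q, I) = (562*q + I²) + q = (I² + 562*q) + q = I² + 563*q)
(Z(-13*21, 52) - 308786) + W(486) = ((52² + 563*(-13*21)) - 308786) + 24*486 = ((2704 + 563*(-273)) - 308786) + 11664 = ((2704 - 153699) - 308786) + 11664 = (-150995 - 308786) + 11664 = -459781 + 11664 = -448117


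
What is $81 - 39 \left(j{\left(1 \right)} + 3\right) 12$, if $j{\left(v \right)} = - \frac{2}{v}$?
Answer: $-387$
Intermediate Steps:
$81 - 39 \left(j{\left(1 \right)} + 3\right) 12 = 81 - 39 \left(- \frac{2}{1} + 3\right) 12 = 81 - 39 \left(\left(-2\right) 1 + 3\right) 12 = 81 - 39 \left(-2 + 3\right) 12 = 81 - 39 \cdot 1 \cdot 12 = 81 - 468 = -387$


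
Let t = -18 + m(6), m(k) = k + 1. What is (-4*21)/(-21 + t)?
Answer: 21/8 ≈ 2.6250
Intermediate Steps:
m(k) = 1 + k
t = -11 (t = -18 + (1 + 6) = -18 + 7 = -11)
(-4*21)/(-21 + t) = (-4*21)/(-21 - 11) = -84/(-32) = -84*(-1/32) = 21/8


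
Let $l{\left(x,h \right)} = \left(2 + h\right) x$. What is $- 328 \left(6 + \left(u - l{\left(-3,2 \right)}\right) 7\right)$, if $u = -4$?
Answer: $-20336$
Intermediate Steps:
$l{\left(x,h \right)} = x \left(2 + h\right)$
$- 328 \left(6 + \left(u - l{\left(-3,2 \right)}\right) 7\right) = - 328 \left(6 + \left(-4 - - 3 \left(2 + 2\right)\right) 7\right) = - 328 \left(6 + \left(-4 - \left(-3\right) 4\right) 7\right) = - 328 \left(6 + \left(-4 - -12\right) 7\right) = - 328 \left(6 + \left(-4 + 12\right) 7\right) = - 328 \left(6 + 8 \cdot 7\right) = - 328 \left(6 + 56\right) = \left(-328\right) 62 = -20336$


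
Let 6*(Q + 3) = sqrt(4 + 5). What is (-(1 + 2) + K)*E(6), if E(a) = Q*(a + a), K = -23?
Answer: 780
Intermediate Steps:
Q = -5/2 (Q = -3 + sqrt(4 + 5)/6 = -3 + sqrt(9)/6 = -3 + (1/6)*3 = -3 + 1/2 = -5/2 ≈ -2.5000)
E(a) = -5*a (E(a) = -5*(a + a)/2 = -5*a)
(-(1 + 2) + K)*E(6) = (-(1 + 2) - 23)*(-5*6) = (-1*3 - 23)*(-30) = (-3 - 23)*(-30) = -26*(-30) = 780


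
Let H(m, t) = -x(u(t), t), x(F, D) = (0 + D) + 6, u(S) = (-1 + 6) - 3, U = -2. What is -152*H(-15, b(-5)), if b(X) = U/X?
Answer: 4864/5 ≈ 972.80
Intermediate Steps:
u(S) = 2 (u(S) = 5 - 3 = 2)
b(X) = -2/X
x(F, D) = 6 + D (x(F, D) = D + 6 = 6 + D)
H(m, t) = -6 - t (H(m, t) = -(6 + t) = -6 - t)
-152*H(-15, b(-5)) = -152*(-6 - (-2)/(-5)) = -152*(-6 - (-2)*(-1)/5) = -152*(-6 - 1*⅖) = -152*(-6 - ⅖) = -152*(-32/5) = 4864/5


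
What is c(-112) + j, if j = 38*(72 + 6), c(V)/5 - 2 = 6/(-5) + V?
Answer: 2408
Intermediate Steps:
c(V) = 4 + 5*V (c(V) = 10 + 5*(6/(-5) + V) = 10 + 5*(-⅕*6 + V) = 10 + 5*(-6/5 + V) = 10 + (-6 + 5*V) = 4 + 5*V)
j = 2964 (j = 38*78 = 2964)
c(-112) + j = (4 + 5*(-112)) + 2964 = (4 - 560) + 2964 = -556 + 2964 = 2408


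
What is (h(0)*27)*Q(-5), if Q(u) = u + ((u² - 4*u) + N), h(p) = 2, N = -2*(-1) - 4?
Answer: 2052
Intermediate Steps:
N = -2 (N = 2 - 4 = -2)
Q(u) = -2 + u² - 3*u (Q(u) = u + ((u² - 4*u) - 2) = u + (-2 + u² - 4*u) = -2 + u² - 3*u)
(h(0)*27)*Q(-5) = (2*27)*(-2 + (-5)² - 3*(-5)) = 54*(-2 + 25 + 15) = 54*38 = 2052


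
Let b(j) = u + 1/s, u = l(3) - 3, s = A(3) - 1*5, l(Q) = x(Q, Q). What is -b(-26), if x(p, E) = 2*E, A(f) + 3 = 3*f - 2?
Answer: -2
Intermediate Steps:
A(f) = -5 + 3*f (A(f) = -3 + (3*f - 2) = -3 + (-2 + 3*f) = -5 + 3*f)
l(Q) = 2*Q
s = -1 (s = (-5 + 3*3) - 1*5 = (-5 + 9) - 5 = 4 - 5 = -1)
u = 3 (u = 2*3 - 3 = 6 - 3 = 3)
b(j) = 2 (b(j) = 3 + 1/(-1) = 3 - 1 = 2)
-b(-26) = -1*2 = -2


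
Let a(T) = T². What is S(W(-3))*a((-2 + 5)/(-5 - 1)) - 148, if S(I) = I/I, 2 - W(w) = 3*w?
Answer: -591/4 ≈ -147.75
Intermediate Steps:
W(w) = 2 - 3*w
S(I) = 1
S(W(-3))*a((-2 + 5)/(-5 - 1)) - 148 = 1*((-2 + 5)/(-5 - 1))² - 148 = 1*(3/(-6))² - 148 = 1*(3*(-⅙))² - 148 = 1*(-½)² - 148 = 1*(¼) - 148 = ¼ - 148 = -591/4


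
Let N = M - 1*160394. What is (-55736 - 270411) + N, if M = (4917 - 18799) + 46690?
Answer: -453733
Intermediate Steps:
M = 32808 (M = -13882 + 46690 = 32808)
N = -127586 (N = 32808 - 1*160394 = 32808 - 160394 = -127586)
(-55736 - 270411) + N = (-55736 - 270411) - 127586 = -326147 - 127586 = -453733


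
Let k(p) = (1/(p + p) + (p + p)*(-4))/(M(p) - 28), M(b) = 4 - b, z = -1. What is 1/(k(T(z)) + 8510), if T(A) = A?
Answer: 46/391445 ≈ 0.00011751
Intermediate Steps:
k(p) = (1/(2*p) - 8*p)/(-24 - p) (k(p) = (1/(p + p) + (p + p)*(-4))/((4 - p) - 28) = (1/(2*p) + (2*p)*(-4))/(-24 - p) = (1/(2*p) - 8*p)/(-24 - p))
1/(k(T(z)) + 8510) = 1/((½)*(-1 + 16*(-1)²)/(-1*(24 - 1)) + 8510) = 1/((½)*(-1)*(-1 + 16*1)/23 + 8510) = 1/((½)*(-1)*(1/23)*(-1 + 16) + 8510) = 1/((½)*(-1)*(1/23)*15 + 8510) = 1/(-15/46 + 8510) = 1/(391445/46) = 46/391445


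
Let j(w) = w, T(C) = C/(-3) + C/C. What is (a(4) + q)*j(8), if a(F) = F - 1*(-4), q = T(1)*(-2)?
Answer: 160/3 ≈ 53.333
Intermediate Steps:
T(C) = 1 - C/3 (T(C) = C*(-1/3) + 1 = -C/3 + 1 = 1 - C/3)
q = -4/3 (q = (1 - 1/3*1)*(-2) = (1 - 1/3)*(-2) = (2/3)*(-2) = -4/3 ≈ -1.3333)
a(F) = 4 + F (a(F) = F + 4 = 4 + F)
(a(4) + q)*j(8) = ((4 + 4) - 4/3)*8 = (8 - 4/3)*8 = (20/3)*8 = 160/3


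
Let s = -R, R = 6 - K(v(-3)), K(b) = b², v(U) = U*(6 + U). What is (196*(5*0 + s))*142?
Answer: 2087400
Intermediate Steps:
R = -75 (R = 6 - (-3*(6 - 3))² = 6 - (-3*3)² = 6 - 1*(-9)² = 6 - 1*81 = 6 - 81 = -75)
s = 75 (s = -1*(-75) = 75)
(196*(5*0 + s))*142 = (196*(5*0 + 75))*142 = (196*(0 + 75))*142 = (196*75)*142 = 14700*142 = 2087400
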